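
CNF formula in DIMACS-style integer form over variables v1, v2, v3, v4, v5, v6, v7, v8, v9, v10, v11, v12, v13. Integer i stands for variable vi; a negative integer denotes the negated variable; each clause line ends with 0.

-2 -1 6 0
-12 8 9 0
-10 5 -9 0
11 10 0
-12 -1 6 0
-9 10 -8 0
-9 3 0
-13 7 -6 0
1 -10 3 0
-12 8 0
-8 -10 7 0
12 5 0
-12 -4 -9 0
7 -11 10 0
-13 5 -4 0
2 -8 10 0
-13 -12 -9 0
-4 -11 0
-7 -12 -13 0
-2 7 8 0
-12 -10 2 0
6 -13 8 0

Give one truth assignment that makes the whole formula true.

v1=1, v2=1, v3=1, v4=0, v5=1, v6=1, v7=1, v8=1, v9=1, v10=1, v11=1, v12=0, v13=0

v3 occurs only positively in the remaining clauses — set v3 = True.
v4 occurs only negated in the remaining clauses — set v4 = False.
Set v1 = True and propagate.
Set v2 = True and propagate.
  then v6 is forced to True.
For the remaining variables, v5 = True, v7 = True, v8 = True, v9 = True, v10 = True, v11 = True, v12 = False, v13 = False works.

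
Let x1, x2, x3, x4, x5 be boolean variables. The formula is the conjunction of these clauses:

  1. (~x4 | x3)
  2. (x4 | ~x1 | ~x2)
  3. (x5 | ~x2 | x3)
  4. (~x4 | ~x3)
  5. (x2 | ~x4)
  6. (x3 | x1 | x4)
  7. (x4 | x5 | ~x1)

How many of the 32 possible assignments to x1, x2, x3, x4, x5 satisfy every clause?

6

Satisfying assignments:
  x1=0 x2=0 x3=1 x4=0 x5=0
  x1=0 x2=0 x3=1 x4=0 x5=1
  x1=0 x2=1 x3=1 x4=0 x5=0
  x1=0 x2=1 x3=1 x4=0 x5=1
  x1=1 x2=0 x3=0 x4=0 x5=1
  x1=1 x2=0 x3=1 x4=0 x5=1
That's 6 in total.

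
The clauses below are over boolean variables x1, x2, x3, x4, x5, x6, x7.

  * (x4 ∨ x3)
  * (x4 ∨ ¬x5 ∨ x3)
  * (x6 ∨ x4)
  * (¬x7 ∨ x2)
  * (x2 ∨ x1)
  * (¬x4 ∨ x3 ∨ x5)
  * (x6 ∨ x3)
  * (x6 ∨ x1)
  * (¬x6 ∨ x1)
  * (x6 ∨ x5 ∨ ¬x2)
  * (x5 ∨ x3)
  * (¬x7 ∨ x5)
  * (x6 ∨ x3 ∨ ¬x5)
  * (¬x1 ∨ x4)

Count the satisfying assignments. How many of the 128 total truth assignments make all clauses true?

12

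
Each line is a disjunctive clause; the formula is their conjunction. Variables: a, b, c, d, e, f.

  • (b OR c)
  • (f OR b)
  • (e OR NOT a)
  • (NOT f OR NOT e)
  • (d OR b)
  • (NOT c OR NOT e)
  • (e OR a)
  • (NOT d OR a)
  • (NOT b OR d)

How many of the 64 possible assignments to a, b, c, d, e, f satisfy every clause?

1

Satisfying assignments:
  a=T b=T c=F d=T e=T f=F
That's 1 in total.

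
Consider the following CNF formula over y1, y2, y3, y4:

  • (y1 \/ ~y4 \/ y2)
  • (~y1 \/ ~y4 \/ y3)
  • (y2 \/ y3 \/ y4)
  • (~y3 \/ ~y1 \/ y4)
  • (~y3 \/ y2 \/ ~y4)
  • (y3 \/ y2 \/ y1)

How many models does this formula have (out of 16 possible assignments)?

7

The models are:
  y1=F y2=F y3=T y4=F
  y1=F y2=T y3=F y4=F
  y1=F y2=T y3=F y4=T
  y1=F y2=T y3=T y4=F
  y1=F y2=T y3=T y4=T
  y1=T y2=T y3=F y4=F
  y1=T y2=T y3=T y4=T
That's 7 in total.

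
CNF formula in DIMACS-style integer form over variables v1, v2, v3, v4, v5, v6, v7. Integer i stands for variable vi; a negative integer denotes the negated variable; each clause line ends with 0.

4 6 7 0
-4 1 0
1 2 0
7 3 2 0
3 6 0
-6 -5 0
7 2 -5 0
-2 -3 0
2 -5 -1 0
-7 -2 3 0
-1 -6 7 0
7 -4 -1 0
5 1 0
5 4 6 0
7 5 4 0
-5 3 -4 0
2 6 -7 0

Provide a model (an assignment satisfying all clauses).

v1=1  v2=0  v3=0  v4=1  v5=0  v6=1  v7=1

Check each clause:
  1. (v7 OR v4 OR v6) — v4 is true.
  2. (v1 OR NOT v4) — v1 is true.
  3. (v1 OR v2) — v1 is true.
  4. (v3 OR v2 OR v7) — v7 is true.
  5. (v3 OR v6) — v6 is true.
  6. (NOT v6 OR NOT v5) — NOT v5 is true.
  7. (v2 OR v7 OR NOT v5) — NOT v5 is true.
  8. (NOT v2 OR NOT v3) — NOT v3 is true.
  9. (NOT v1 OR v2 OR NOT v5) — NOT v5 is true.
  10. (NOT v7 OR v3 OR NOT v2) — NOT v2 is true.
  11. (v7 OR NOT v1 OR NOT v6) — v7 is true.
  12. (NOT v4 OR NOT v1 OR v7) — v7 is true.
  13. (v1 OR v5) — v1 is true.
  14. (v4 OR v5 OR v6) — v4 is true.
  15. (v5 OR v4 OR v7) — v4 is true.
  16. (NOT v4 OR v3 OR NOT v5) — NOT v5 is true.
  17. (v2 OR v6 OR NOT v7) — v6 is true.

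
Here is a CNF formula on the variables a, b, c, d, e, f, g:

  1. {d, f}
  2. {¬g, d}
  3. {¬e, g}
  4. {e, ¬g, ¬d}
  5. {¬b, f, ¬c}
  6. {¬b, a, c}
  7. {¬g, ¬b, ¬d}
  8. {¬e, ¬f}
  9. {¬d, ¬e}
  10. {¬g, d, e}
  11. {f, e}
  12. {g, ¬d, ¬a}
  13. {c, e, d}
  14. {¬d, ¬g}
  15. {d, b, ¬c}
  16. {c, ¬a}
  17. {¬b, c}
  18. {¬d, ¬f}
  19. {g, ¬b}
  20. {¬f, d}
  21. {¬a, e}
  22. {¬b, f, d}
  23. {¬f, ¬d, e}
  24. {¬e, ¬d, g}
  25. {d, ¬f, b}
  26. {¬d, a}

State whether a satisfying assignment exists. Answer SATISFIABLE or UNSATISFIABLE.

UNSATISFIABLE

d = True:
  propagation gives e=False, g=False, f=True; an empty clause results — contradiction.
d = False:
  propagation gives f=True; an empty clause results — contradiction.
Every branch closes, so no satisfying assignment exists.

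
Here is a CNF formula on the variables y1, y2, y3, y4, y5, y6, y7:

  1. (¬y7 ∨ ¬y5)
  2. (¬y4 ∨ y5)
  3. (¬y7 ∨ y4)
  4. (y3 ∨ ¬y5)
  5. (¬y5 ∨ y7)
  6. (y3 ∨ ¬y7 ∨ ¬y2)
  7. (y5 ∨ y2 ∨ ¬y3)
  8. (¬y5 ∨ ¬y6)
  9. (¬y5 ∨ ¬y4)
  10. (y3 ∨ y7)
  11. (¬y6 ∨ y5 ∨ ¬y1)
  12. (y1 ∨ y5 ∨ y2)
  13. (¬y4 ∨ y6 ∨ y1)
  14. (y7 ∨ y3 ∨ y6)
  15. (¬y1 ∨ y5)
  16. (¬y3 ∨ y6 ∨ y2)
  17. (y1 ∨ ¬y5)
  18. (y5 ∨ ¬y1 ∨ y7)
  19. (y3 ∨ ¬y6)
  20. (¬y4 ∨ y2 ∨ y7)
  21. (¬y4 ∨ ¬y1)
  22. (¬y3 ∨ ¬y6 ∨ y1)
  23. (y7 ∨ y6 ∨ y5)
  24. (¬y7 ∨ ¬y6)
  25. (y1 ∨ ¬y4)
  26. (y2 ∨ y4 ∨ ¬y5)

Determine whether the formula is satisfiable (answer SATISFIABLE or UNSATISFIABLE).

UNSATISFIABLE

y5 = True:
  propagation gives y7=False; an empty clause results — contradiction.
y5 = False:
  propagation gives y4=False, y7=False, y3=True, y2=True; an empty clause results — contradiction.
Every branch closes, so no satisfying assignment exists.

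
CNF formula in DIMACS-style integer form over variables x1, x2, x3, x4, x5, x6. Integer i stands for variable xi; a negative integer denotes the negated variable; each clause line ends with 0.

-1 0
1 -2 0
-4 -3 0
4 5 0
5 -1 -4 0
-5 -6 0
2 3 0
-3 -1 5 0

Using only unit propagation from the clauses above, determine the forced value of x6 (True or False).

False

(¬x1) stands alone — x1 = False.
(¬x2 ∨ x1): since x1 = False, the clause reduces to (¬x2). x2 = False.
(x2 ∨ x3) with x2 = False leaves only x3, so x3 = True.
(¬x4 ∨ ¬x3): since x3 = True, the clause reduces to (¬x4). x4 = False.
From (x5 ∨ x4) and x4 = False: x5 = True.
(¬x6 ∨ ¬x5): since x5 = True, the clause reduces to (¬x6). x6 = False.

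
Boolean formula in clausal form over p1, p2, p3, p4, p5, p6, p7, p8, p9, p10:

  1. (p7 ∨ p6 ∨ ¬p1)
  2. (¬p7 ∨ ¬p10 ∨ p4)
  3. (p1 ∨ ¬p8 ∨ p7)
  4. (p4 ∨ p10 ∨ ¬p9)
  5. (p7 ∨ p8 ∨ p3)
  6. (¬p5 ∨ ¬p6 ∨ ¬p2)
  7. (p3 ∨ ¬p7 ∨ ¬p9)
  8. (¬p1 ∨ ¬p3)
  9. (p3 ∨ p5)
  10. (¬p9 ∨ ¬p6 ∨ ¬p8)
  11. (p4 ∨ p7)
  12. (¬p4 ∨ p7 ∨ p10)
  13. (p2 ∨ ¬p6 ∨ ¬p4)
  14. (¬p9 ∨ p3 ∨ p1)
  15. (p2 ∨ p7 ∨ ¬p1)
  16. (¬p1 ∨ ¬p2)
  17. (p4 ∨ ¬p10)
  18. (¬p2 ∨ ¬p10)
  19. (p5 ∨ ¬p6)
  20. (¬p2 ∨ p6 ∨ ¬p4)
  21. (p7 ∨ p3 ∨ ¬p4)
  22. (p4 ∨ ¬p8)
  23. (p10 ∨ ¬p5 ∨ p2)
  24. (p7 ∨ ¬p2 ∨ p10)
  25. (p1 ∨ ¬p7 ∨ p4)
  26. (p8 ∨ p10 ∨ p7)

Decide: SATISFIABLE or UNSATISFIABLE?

SATISFIABLE

p9 occurs only negated in the remaining clauses — set p9 = False.
Try p1 = True.
  then p3 is forced to False.
  then p5 is forced to True.
  then p2 is forced to False.
  then p7 is forced to True.
  then p10 is forced to True.
  then p4 is forced to True.
  then p6 is forced to False.
p8 is now unconstrained; take p8 = True.
Every clause has at least one true literal under this assignment.
So p1 = 1  p2 = 0  p3 = 0  p4 = 1  p5 = 1  p6 = 0  p7 = 1  p8 = 1  p9 = 0  p10 = 1 is a satisfying assignment.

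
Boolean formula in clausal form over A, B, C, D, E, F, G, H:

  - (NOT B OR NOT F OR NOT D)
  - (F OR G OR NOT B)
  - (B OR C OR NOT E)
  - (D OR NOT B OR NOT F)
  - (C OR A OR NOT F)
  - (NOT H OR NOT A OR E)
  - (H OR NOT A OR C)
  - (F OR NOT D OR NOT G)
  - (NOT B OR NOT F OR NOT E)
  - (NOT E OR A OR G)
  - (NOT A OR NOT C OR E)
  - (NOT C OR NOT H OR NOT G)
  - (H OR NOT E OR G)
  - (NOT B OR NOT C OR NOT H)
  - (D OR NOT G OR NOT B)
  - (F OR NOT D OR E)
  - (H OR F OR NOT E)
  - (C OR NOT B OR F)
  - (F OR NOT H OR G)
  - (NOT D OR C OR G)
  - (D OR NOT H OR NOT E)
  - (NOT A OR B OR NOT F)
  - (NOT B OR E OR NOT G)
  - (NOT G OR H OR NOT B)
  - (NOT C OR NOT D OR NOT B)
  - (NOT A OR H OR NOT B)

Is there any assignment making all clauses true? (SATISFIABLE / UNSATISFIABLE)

SATISFIABLE

Set A = False and propagate.
For the remaining variables, B = False, C = True, D = False, E = False, F = False, G = False, H = False works.
Every clause has at least one true literal under this assignment.
So A=False, B=False, C=True, D=False, E=False, F=False, G=False, H=False is a satisfying assignment.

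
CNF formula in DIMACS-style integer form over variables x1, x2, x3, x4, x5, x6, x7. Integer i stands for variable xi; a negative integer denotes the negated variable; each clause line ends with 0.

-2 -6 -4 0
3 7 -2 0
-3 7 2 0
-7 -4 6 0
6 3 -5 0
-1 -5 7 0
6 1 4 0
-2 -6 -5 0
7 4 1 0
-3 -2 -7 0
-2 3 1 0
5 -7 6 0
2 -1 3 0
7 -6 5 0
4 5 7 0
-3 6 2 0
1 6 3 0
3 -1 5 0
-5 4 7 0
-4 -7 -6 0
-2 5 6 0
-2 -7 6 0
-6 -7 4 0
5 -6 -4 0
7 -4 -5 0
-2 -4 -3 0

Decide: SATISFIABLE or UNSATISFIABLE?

UNSATISFIABLE

x6 = True:
  x7 = True:
    propagation gives x4=False; an empty clause results — contradiction.
  x7 = False:
    propagation gives x5=True, x1=False, x2=False, x3=False; an empty clause results — contradiction.
x6 = False:
  x7 = True:
    propagation gives x4=False, x1=True, x5=True, x3=True; an empty clause results — contradiction.
  x7 = False:
    x3 = True:
      propagation gives x2=True, x5=True, x1=False; contradiction.
    x3 = False:
      propagation gives x2=False, x5=False, x1=False; contradiction.
Every branch closes, so no satisfying assignment exists.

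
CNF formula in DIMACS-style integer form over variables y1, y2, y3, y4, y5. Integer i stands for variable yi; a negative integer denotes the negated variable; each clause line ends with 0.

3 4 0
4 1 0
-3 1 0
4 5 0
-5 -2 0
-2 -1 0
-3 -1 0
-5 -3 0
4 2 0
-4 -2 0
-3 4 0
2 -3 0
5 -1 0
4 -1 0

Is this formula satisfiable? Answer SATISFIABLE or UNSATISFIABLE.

SATISFIABLE

Try y1 = True.
  then y2 is forced to False.
  then y3 is forced to False.
  then y4 is forced to True.
  then y5 is forced to True.
Every clause has at least one true literal under this assignment.
So y1 = 1, y2 = 0, y3 = 0, y4 = 1, y5 = 1 is a satisfying assignment.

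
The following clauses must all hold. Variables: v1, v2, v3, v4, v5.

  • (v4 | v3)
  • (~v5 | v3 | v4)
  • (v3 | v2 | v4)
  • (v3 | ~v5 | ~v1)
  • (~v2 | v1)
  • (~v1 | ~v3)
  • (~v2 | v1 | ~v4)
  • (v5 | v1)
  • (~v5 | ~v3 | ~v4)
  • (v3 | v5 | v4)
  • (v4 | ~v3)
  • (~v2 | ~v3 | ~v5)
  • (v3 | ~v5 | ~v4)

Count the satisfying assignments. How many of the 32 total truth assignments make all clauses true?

2

The models are:
  v1=1 v2=0 v3=0 v4=1 v5=0
  v1=1 v2=1 v3=0 v4=1 v5=0
Count: 2.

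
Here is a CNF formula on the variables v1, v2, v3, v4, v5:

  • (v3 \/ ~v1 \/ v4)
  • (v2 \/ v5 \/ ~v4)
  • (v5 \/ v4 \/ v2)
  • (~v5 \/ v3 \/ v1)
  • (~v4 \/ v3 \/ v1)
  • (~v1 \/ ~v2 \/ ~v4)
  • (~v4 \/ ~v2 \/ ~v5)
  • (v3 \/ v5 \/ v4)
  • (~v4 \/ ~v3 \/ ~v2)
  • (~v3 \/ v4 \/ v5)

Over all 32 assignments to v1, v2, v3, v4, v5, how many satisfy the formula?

7

Case analysis on v4 and v3:
  v4=1, v3=1: remaining (v1,v2,v5) ∈ {(0,0,1); (1,0,1)} — 2.
  v4=1, v3=0: remaining (v1,v2,v5) ∈ {(1,0,1)} — 1.
  v4=0, v3=1: remaining (v1,v2,v5) ∈ {(0,0,1); (0,1,1); (1,0,1); (1,1,1)} — 4.
  v4=0, v3=0: a clause becomes empty — 0.
Total: 2 + 1 + 4 + 0 = 7.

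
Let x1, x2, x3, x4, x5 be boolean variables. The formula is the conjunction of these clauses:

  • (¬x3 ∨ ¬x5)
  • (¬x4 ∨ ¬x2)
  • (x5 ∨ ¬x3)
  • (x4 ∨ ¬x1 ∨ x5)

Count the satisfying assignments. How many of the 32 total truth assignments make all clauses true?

10

Case analysis on x5 and x3:
  x5=1, x3=1: a clause becomes empty — 0.
  x5=1, x3=0: x1 free; 3 ways for (x2,x4) × 2^1 = 6.
  x5=0, x3=1: a clause becomes empty — 0.
  x5=0, x3=0: remaining (x1,x2,x4) ∈ {(0,0,0); (0,0,1); (0,1,0); (1,0,1)} — 4.
Total: 0 + 6 + 0 + 4 = 10.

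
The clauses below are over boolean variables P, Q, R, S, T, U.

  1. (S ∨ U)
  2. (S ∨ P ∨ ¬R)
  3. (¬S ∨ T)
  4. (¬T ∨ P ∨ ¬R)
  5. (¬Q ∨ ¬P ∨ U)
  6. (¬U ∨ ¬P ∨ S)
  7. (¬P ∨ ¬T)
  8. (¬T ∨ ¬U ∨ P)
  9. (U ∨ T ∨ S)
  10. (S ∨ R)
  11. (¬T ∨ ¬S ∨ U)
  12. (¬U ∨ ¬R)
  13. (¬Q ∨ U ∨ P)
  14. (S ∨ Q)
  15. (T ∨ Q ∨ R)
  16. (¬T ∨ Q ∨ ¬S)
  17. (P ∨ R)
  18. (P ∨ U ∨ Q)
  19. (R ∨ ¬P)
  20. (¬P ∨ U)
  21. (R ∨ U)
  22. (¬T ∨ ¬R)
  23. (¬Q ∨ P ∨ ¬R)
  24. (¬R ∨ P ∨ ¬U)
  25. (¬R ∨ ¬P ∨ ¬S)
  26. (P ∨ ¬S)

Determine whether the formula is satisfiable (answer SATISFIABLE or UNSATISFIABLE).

UNSATISFIABLE

P = True:
  propagation gives T=False, S=False, U=True; an empty clause results — contradiction.
P = False:
  propagation gives R=True, S=True; an empty clause results — contradiction.
Every branch closes, so no satisfying assignment exists.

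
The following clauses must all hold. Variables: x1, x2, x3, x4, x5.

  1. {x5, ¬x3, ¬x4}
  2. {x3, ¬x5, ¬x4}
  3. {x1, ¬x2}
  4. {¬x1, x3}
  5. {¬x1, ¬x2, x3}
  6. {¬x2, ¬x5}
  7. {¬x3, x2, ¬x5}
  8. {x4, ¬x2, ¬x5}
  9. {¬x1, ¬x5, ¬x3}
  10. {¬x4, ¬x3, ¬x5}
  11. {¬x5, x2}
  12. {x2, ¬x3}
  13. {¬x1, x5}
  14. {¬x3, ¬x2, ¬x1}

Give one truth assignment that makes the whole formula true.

Try x1 = False.
  then x2 is forced to False.
  then x5 is forced to False.
  then x3 is forced to False.
x4 is now unconstrained; take x4 = True.

x1=F  x2=F  x3=F  x4=T  x5=F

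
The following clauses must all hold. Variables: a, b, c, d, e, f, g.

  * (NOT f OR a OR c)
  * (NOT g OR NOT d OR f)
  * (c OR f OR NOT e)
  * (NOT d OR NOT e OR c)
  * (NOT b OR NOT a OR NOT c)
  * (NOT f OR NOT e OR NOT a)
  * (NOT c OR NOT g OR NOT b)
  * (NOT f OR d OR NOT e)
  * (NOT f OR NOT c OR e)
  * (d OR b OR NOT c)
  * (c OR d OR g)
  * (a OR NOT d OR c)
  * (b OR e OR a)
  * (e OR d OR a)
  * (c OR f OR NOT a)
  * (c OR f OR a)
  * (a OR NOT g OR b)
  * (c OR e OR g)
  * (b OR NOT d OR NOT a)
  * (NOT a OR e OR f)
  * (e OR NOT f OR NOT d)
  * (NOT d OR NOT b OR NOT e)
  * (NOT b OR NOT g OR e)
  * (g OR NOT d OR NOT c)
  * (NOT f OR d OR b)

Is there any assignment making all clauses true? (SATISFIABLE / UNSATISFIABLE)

SATISFIABLE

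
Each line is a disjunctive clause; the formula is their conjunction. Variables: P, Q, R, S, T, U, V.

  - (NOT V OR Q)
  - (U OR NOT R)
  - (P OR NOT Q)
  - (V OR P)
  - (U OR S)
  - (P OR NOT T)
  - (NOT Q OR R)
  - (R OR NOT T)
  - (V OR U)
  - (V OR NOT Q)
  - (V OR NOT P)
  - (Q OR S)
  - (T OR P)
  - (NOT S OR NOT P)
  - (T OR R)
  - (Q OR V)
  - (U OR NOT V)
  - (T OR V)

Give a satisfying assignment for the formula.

P = T, Q = T, R = T, S = F, T = T, U = T, V = T

Pure literal: U appears only positively; assign U = True.
Try P = True.
  then V is forced to True.
  then Q is forced to True.
  then R is forced to True.
  then S is forced to False.
T is now unconstrained; take T = True.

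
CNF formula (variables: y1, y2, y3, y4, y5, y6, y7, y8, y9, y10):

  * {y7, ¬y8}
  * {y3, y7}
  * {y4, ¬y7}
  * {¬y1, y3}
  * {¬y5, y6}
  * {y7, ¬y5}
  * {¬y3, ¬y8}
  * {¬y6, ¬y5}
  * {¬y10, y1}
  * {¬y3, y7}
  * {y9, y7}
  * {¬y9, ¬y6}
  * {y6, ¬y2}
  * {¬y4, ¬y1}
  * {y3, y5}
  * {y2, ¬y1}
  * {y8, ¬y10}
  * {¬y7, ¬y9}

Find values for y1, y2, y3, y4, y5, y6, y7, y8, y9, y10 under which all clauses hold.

y1=F, y2=F, y3=T, y4=T, y5=F, y6=T, y7=T, y8=F, y9=F, y10=F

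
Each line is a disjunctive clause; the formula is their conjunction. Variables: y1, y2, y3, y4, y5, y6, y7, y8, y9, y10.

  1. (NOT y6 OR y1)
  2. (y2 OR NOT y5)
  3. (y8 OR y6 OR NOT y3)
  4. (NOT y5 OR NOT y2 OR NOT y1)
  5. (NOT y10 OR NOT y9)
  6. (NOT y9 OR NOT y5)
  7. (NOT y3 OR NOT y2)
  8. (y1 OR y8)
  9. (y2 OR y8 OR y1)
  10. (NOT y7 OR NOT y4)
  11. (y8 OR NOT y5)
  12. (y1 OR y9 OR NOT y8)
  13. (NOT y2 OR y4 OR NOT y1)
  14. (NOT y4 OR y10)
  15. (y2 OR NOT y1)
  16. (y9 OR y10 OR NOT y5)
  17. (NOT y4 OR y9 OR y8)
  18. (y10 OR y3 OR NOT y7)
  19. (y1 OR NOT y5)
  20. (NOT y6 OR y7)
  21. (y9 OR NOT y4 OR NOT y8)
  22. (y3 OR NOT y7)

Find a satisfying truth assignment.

y1=0  y2=0  y3=0  y4=0  y5=0  y6=0  y7=0  y8=1  y9=1  y10=0

y5 occurs only negated in the remaining clauses — set y5 = False.
Try y1 = False.
  then y6 is forced to False.
  then y8 is forced to True.
  then y9 is forced to True.
  then y10 is forced to False.
  then y4 is forced to False.
Try y2 = False.
For the remaining variables, y3 = False, y7 = False works.
Every clause has at least one true literal under this assignment.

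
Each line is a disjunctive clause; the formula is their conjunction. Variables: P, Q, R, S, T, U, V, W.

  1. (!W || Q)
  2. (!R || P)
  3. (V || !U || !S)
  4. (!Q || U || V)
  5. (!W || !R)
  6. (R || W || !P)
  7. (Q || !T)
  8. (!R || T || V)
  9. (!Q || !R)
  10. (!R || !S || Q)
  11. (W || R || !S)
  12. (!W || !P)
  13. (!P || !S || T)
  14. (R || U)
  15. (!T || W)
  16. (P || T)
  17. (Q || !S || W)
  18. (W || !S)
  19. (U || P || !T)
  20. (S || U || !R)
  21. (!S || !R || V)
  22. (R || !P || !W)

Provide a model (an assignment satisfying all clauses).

P=False  Q=True  R=False  S=False  T=True  U=True  V=True  W=True

Check each clause:
  1. (Q || !W) — Q is true.
  2. (P || !R) — !R is true.
  3. (!S || V || !U) — !S is true.
  4. (U || !Q || V) — U is true.
  5. (!R || !W) — !R is true.
  6. (R || !P || W) — W is true.
  7. (!T || Q) — Q is true.
  8. (T || !R || V) — !R is true.
  9. (!Q || !R) — !R is true.
  10. (Q || !R || !S) — Q is true.
  11. (W || !S || R) — W is true.
  12. (!W || !P) — !P is true.
  13. (!S || !P || T) — !S is true.
  14. (U || R) — U is true.
  15. (W || !T) — W is true.
  16. (T || P) — T is true.
  17. (!S || W || Q) — W is true.
  18. (W || !S) — W is true.
  19. (!T || P || U) — U is true.
  20. (S || U || !R) — !R is true.
  21. (V || !S || !R) — !S is true.
  22. (R || !P || !W) — !P is true.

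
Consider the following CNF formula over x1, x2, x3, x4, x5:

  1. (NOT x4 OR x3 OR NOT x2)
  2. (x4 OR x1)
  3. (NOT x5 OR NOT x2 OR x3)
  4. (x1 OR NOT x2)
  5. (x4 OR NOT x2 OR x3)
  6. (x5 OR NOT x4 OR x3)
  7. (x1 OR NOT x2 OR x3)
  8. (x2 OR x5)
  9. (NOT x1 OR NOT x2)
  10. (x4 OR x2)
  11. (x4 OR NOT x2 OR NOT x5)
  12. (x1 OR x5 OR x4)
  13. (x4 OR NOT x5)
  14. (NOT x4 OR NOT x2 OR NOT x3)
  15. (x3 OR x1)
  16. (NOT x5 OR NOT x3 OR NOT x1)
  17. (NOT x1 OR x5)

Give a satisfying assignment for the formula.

x1 = True, x2 = False, x3 = False, x4 = True, x5 = True

Set x1 = True and propagate.
  then x2 is forced to False.
  then x5 is forced to True.
  then x4 is forced to True.
  then x3 is forced to False.
Every clause has at least one true literal under this assignment.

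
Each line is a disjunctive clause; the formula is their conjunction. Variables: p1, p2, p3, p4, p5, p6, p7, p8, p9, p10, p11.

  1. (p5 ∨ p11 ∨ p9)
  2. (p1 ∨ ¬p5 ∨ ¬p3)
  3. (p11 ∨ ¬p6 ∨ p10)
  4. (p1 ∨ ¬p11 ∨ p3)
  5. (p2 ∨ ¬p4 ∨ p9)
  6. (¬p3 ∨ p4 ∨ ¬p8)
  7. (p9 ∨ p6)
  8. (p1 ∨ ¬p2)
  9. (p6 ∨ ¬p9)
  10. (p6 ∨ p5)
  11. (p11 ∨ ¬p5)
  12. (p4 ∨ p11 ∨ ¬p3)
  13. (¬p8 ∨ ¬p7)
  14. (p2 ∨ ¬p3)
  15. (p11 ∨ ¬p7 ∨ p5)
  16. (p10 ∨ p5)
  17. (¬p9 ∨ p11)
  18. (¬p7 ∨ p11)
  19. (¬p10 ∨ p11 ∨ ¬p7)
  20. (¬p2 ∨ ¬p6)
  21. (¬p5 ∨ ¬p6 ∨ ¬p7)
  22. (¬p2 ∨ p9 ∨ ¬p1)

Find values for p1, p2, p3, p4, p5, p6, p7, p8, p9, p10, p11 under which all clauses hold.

p1=T, p2=F, p3=F, p4=F, p5=T, p6=T, p7=F, p8=F, p9=F, p10=T, p11=T

Check each clause:
  1. (p11 ∨ p5 ∨ p9) — p11 is true.
  2. (p1 ∨ ¬p3 ∨ ¬p5) — p1 is true.
  3. (p10 ∨ p11 ∨ ¬p6) — p10 is true.
  4. (¬p11 ∨ p3 ∨ p1) — p1 is true.
  5. (p9 ∨ p2 ∨ ¬p4) — ¬p4 is true.
  6. (p4 ∨ ¬p8 ∨ ¬p3) — ¬p8 is true.
  7. (p6 ∨ p9) — p6 is true.
  8. (p1 ∨ ¬p2) — p1 is true.
  9. (p6 ∨ ¬p9) — p6 is true.
  10. (p5 ∨ p6) — p5 is true.
  11. (p11 ∨ ¬p5) — p11 is true.
  12. (¬p3 ∨ p4 ∨ p11) — p11 is true.
  13. (¬p7 ∨ ¬p8) — ¬p8 is true.
  14. (p2 ∨ ¬p3) — ¬p3 is true.
  15. (p11 ∨ ¬p7 ∨ p5) — ¬p7 is true.
  16. (p5 ∨ p10) — p10 is true.
  17. (¬p9 ∨ p11) — p11 is true.
  18. (¬p7 ∨ p11) — ¬p7 is true.
  19. (¬p10 ∨ ¬p7 ∨ p11) — ¬p7 is true.
  20. (¬p2 ∨ ¬p6) — ¬p2 is true.
  21. (¬p6 ∨ ¬p7 ∨ ¬p5) — ¬p7 is true.
  22. (¬p2 ∨ p9 ∨ ¬p1) — ¬p2 is true.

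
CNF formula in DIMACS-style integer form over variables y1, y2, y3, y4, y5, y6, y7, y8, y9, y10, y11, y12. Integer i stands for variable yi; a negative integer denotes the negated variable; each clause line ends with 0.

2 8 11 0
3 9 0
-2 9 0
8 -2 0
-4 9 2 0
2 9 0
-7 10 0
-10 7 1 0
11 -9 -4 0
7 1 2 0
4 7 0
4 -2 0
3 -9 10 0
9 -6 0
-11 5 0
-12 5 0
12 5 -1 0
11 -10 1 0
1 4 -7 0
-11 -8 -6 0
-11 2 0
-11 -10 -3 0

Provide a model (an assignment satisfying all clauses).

y1=T, y2=F, y3=F, y4=F, y5=T, y6=T, y7=T, y8=T, y9=T, y10=T, y11=F, y12=T

Pure literal: y5 appears only positively; assign y5 = True.
Set y1 = True and propagate.
The remaining clauses are satisfied by y2 = False, y3 = False, y4 = False, y6 = True, y7 = True, y8 = True, y9 = True, y10 = True, y11 = False, y12 = True.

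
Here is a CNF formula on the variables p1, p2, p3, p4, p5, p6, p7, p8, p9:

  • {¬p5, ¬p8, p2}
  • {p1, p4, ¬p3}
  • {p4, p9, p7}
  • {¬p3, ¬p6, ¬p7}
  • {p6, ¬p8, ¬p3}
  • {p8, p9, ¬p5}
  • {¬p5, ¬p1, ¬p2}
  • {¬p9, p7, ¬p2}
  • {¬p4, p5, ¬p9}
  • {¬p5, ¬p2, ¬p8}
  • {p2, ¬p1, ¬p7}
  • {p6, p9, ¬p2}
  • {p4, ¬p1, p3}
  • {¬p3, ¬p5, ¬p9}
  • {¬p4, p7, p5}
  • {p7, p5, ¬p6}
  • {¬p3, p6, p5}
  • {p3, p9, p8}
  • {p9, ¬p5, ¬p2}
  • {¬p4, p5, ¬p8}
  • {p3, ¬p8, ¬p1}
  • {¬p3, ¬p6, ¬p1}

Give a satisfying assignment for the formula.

p1=False, p2=False, p3=False, p4=False, p5=False, p6=True, p7=True, p8=False, p9=True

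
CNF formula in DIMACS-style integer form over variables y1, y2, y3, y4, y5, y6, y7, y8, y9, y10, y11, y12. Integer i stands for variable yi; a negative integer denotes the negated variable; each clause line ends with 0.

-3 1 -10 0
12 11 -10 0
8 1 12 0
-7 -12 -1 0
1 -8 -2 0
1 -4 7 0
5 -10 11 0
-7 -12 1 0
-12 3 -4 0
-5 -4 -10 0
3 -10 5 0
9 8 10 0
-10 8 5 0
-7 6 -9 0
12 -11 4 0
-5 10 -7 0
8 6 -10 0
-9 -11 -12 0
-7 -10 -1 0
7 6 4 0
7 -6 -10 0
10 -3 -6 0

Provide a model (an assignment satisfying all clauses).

y1=T, y2=F, y3=F, y4=T, y5=F, y6=T, y7=F, y8=T, y9=F, y10=F, y11=T, y12=F

Pure literal: y2 appears only negated; assign y2 = False.
Try y1 = True.
Try y3 = False.
Set y4 = True and propagate.
  then y12 is forced to False.
The remaining clauses are satisfied by y5 = False, y6 = True, y7 = False, y8 = True, y9 = False, y10 = False, y11 = True.
Check each clause:
  1. (~y3 \/ y1 \/ ~y10) — y1 is true.
  2. (~y10 \/ y12 \/ y11) — y11 is true.
  3. (y12 \/ y1 \/ y8) — y8 is true.
  4. (~y12 \/ ~y7 \/ ~y1) — ~y7 is true.
  5. (~y2 \/ y1 \/ ~y8) — y1 is true.
  6. (y7 \/ y1 \/ ~y4) — y1 is true.
  7. (y11 \/ ~y10 \/ y5) — y11 is true.
  8. (~y7 \/ y1 \/ ~y12) — ~y7 is true.
  9. (~y12 \/ ~y4 \/ y3) — ~y12 is true.
  10. (~y10 \/ ~y4 \/ ~y5) — ~y5 is true.
  11. (~y10 \/ y5 \/ y3) — ~y10 is true.
  12. (y10 \/ y8 \/ y9) — y8 is true.
  13. (~y10 \/ y8 \/ y5) — y8 is true.
  14. (~y9 \/ ~y7 \/ y6) — ~y7 is true.
  15. (~y11 \/ y12 \/ y4) — y4 is true.
  16. (~y7 \/ ~y5 \/ y10) — ~y7 is true.
  17. (y6 \/ ~y10 \/ y8) — y8 is true.
  18. (~y12 \/ ~y9 \/ ~y11) — ~y12 is true.
  19. (~y1 \/ ~y7 \/ ~y10) — ~y7 is true.
  20. (y4 \/ y6 \/ y7) — y4 is true.
  21. (y7 \/ ~y10 \/ ~y6) — ~y10 is true.
  22. (~y3 \/ ~y6 \/ y10) — ~y3 is true.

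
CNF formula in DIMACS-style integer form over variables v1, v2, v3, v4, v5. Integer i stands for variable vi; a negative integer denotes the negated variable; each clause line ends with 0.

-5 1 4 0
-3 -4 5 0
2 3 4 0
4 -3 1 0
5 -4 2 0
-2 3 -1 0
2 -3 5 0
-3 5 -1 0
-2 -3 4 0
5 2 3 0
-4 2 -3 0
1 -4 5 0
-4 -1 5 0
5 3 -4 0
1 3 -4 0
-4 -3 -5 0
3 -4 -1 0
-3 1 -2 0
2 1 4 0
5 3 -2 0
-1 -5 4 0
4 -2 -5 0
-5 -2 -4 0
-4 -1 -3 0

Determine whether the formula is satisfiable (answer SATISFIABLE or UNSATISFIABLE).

v4 = True:
  v3 = True:
    propagation gives v5=True; an empty clause results — contradiction.
  v3 = False:
    propagation gives v5=True, v1=True; an empty clause results — contradiction.
v4 = False:
  v2 = True:
    propagation gives v3=False, v1=False, v5=False; an empty clause results — contradiction.
  v2 = False:
    propagation gives v3=True, v1=True, v5=True; an empty clause results — contradiction.
Every branch closes, so no satisfying assignment exists.

UNSATISFIABLE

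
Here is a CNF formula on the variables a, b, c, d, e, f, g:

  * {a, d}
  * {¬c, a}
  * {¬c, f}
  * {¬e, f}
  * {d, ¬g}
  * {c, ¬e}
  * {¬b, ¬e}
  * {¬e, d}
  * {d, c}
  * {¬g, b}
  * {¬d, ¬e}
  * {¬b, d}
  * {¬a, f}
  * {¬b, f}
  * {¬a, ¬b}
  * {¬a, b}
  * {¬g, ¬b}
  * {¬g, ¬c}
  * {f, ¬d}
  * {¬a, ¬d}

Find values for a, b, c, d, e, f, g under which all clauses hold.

a = F, b = F, c = F, d = T, e = F, f = T, g = F

e occurs only negated in the remaining clauses — set e = False.
f occurs only positively in the remaining clauses — set f = True.
Try a = False.
  then d is forced to True.
  then c is forced to False.
Branch on b: take b = False.
  then g is forced to False.
Every clause has at least one true literal under this assignment.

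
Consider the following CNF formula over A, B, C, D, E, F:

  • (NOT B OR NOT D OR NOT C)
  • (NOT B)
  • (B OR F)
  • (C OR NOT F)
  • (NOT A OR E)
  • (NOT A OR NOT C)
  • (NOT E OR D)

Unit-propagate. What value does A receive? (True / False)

False

Unit clause (NOT B) sets B = False.
From (B OR F) and B = False: F = True.
From (NOT F OR C) and F = True: C = True.
In (NOT A OR NOT C), NOT C is now false; NOT A must hold, so A = False.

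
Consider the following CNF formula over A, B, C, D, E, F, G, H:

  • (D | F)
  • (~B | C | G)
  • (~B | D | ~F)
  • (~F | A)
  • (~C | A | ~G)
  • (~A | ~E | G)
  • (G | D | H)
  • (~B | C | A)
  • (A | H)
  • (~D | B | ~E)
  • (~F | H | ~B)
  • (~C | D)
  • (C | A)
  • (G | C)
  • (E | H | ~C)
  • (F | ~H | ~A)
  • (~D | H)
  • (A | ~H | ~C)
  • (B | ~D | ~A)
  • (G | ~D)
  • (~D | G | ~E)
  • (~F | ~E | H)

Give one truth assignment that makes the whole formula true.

A=True, B=True, C=False, D=True, E=False, F=True, G=True, H=True

Check each clause:
  1. (D | F) — D is true.
  2. (C | ~B | G) — G is true.
  3. (~F | D | ~B) — D is true.
  4. (~F | A) — A is true.
  5. (~C | ~G | A) — ~C is true.
  6. (~E | G | ~A) — ~E is true.
  7. (H | D | G) — H is true.
  8. (A | ~B | C) — A is true.
  9. (H | A) — H is true.
  10. (~D | ~E | B) — B is true.
  11. (H | ~B | ~F) — H is true.
  12. (~C | D) — D is true.
  13. (C | A) — A is true.
  14. (G | C) — G is true.
  15. (H | E | ~C) — H is true.
  16. (F | ~H | ~A) — F is true.
  17. (H | ~D) — H is true.
  18. (~C | A | ~H) — A is true.
  19. (B | ~A | ~D) — B is true.
  20. (~D | G) — G is true.
  21. (~E | ~D | G) — ~E is true.
  22. (~E | H | ~F) — H is true.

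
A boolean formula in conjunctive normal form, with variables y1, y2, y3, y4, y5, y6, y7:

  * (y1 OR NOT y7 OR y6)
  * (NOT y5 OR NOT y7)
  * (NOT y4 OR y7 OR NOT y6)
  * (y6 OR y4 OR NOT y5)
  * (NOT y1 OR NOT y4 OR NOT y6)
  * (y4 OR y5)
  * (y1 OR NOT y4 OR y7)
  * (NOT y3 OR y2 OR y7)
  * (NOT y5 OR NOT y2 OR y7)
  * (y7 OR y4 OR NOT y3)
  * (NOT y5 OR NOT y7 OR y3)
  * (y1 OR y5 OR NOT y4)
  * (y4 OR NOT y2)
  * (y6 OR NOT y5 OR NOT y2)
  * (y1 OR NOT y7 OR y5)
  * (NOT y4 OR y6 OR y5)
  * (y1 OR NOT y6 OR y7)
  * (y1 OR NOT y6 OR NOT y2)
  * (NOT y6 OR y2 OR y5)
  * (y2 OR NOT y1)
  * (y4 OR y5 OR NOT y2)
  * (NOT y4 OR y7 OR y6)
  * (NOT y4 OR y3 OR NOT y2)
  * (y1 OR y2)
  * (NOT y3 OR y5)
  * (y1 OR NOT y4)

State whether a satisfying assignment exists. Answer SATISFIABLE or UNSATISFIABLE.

UNSATISFIABLE

y4 = True:
  propagation gives y1=True, y6=False, y5=True, y7=False; an empty clause results — contradiction.
y4 = False:
  propagation gives y5=True, y7=False, y6=True, y2=False; an empty clause results — contradiction.
Every branch closes, so no satisfying assignment exists.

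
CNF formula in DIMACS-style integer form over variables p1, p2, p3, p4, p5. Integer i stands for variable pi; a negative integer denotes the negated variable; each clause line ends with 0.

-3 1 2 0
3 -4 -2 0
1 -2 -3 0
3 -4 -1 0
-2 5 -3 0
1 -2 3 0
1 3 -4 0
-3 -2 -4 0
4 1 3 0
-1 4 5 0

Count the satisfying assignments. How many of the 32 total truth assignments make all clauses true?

The models are:
  p1=T p2=F p3=F p4=F p5=T
  p1=T p2=F p3=T p4=F p5=T
  p1=T p2=F p3=T p4=T p5=F
  p1=T p2=F p3=T p4=T p5=T
  p1=T p2=T p3=F p4=F p5=T
  p1=T p2=T p3=T p4=F p5=T
Count: 6.

6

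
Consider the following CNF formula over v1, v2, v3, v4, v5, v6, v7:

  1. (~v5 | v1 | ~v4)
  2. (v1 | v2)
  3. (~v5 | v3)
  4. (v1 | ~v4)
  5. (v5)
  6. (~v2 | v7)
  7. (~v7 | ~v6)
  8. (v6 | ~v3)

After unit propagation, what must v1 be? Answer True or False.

True

(v5) is a unit clause: v5 = True.
From (v3 | ~v5) and v5 = True: v3 = True.
In (~v3 | v6), ~v3 is now false; v6 must hold, so v6 = True.
In (~v6 | ~v7), ~v6 is now false; ~v7 must hold, so v7 = False.
(v7 | ~v2) with v7 = False leaves only ~v2, so v2 = False.
(v2 | v1) with v2 = False leaves only v1, so v1 = True.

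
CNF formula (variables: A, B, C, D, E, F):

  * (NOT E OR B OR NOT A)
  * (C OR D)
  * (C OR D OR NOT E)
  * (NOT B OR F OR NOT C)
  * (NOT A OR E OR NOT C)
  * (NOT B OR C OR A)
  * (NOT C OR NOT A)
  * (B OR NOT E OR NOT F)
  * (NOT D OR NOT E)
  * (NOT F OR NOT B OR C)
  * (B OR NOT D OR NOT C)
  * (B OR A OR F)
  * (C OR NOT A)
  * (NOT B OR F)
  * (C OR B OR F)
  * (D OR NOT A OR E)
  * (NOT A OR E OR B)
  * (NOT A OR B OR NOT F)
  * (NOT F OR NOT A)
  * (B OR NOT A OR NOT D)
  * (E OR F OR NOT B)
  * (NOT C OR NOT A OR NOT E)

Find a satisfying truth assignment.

A=False, B=True, C=True, D=True, E=False, F=True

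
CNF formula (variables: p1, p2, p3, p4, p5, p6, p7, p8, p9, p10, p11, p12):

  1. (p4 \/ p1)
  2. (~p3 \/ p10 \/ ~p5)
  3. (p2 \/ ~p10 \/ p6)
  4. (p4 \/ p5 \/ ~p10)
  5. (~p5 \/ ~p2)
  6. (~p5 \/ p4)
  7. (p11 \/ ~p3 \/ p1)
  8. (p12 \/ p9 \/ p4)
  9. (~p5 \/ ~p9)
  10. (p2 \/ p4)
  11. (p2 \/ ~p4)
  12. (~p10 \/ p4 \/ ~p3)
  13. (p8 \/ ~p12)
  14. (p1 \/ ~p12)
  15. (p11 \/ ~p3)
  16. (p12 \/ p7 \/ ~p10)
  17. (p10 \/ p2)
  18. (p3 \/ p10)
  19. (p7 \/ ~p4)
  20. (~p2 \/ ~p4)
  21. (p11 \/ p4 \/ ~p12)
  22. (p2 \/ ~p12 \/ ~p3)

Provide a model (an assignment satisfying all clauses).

p1=True, p2=True, p3=True, p4=False, p5=False, p6=False, p7=True, p8=True, p9=True, p10=False, p11=True, p12=False

Pure literal: p1 appears only positively; assign p1 = True.
p7 occurs only positively in the remaining clauses — set p7 = True.
Set p2 = True and propagate.
  then p5 is forced to False.
  then p4 is forced to False.
  then p10 is forced to False.
  then p3 is forced to True.
  then p11 is forced to True.
Set p8 = True and propagate.
Try p9 = True.
p6, p12 are now unconstrained; take p6 = False, p12 = False.
Check each clause:
  1. (p1 \/ p4) — p1 is true.
  2. (~p3 \/ p10 \/ ~p5) — ~p5 is true.
  3. (~p10 \/ p2 \/ p6) — p2 is true.
  4. (p4 \/ p5 \/ ~p10) — ~p10 is true.
  5. (~p5 \/ ~p2) — ~p5 is true.
  6. (~p5 \/ p4) — ~p5 is true.
  7. (~p3 \/ p11 \/ p1) — p1 is true.
  8. (p9 \/ p12 \/ p4) — p9 is true.
  9. (~p5 \/ ~p9) — ~p5 is true.
  10. (p2 \/ p4) — p2 is true.
  11. (~p4 \/ p2) — p2 is true.
  12. (~p3 \/ p4 \/ ~p10) — ~p10 is true.
  13. (~p12 \/ p8) — p8 is true.
  14. (~p12 \/ p1) — p1 is true.
  15. (~p3 \/ p11) — p11 is true.
  16. (p7 \/ p12 \/ ~p10) — ~p10 is true.
  17. (p2 \/ p10) — p2 is true.
  18. (p10 \/ p3) — p3 is true.
  19. (p7 \/ ~p4) — ~p4 is true.
  20. (~p4 \/ ~p2) — ~p4 is true.
  21. (p4 \/ p11 \/ ~p12) — p11 is true.
  22. (p2 \/ ~p12 \/ ~p3) — p2 is true.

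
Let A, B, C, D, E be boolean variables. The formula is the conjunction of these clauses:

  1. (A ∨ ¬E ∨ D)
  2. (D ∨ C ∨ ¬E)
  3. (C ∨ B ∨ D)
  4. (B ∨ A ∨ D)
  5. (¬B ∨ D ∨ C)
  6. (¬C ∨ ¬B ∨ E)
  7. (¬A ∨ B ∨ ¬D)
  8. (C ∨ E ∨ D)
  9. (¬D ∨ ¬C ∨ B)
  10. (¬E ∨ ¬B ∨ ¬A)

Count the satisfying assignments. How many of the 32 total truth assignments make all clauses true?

8

Satisfying assignments:
  A=F B=F C=F D=T E=F
  A=F B=F C=F D=T E=T
  A=F B=T C=F D=T E=F
  A=F B=T C=F D=T E=T
  A=F B=T C=T D=T E=T
  A=T B=F C=T D=F E=F
  A=T B=F C=T D=F E=T
  A=T B=T C=F D=T E=F
Count: 8.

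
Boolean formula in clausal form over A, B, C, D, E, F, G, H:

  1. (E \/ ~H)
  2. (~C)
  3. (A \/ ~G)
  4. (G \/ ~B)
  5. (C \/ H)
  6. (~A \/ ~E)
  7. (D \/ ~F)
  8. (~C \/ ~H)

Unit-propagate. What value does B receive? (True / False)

Unit clause (~C) sets C = False.
In (H \/ C), C is now false; H must hold, so H = True.
From (E \/ ~H) and H = True: E = True.
(~E \/ ~A) with E = True leaves only ~A, so A = False.
(A \/ ~G) with A = False leaves only ~G, so G = False.
In (G \/ ~B), G is now false; ~B must hold, so B = False.

False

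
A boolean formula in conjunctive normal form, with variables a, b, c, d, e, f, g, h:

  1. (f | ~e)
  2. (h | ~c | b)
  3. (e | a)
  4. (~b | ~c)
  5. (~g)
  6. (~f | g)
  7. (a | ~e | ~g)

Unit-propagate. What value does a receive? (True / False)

Unit clause (~g) sets g = False.
In (g | ~f), g is now false; ~f must hold, so f = False.
(~e | f) with f = False leaves only ~e, so e = False.
In (e | a), e is now false; a must hold, so a = True.

True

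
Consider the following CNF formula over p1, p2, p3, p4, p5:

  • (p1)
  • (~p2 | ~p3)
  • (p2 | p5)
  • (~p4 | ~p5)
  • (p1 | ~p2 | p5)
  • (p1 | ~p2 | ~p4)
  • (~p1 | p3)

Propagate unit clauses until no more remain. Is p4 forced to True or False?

(p1) stands alone — p1 = True.
(~p1 | p3): since p1 = True, the clause reduces to (p3). p3 = True.
(~p2 | ~p3): since p3 = True, the clause reduces to (~p2). p2 = False.
(p2 | p5): since p2 = False, the clause reduces to (p5). p5 = True.
In (~p4 | ~p5), ~p5 is now false; ~p4 must hold, so p4 = False.

False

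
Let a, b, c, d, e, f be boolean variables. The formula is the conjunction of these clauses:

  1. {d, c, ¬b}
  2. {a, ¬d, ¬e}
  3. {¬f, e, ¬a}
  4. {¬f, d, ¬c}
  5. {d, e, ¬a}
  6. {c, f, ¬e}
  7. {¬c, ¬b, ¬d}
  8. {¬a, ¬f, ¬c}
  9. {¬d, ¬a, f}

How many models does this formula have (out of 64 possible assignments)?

Case analysis on d and a:
  d=1, a=1: remaining (b,c,e,f) ∈ {(0,0,1,1); (1,0,1,1)} — 2.
  d=1, a=0: f free; 3 ways for (b,c,e) × 2^1 = 6.
  d=0, a=1: remaining (b,c,e,f) ∈ {(0,0,1,1); (0,1,1,0); (1,1,1,0)} — 3.
  d=0, a=0: 7 of the 16 assignments to (b,c,e,f) work.
Total: 2 + 6 + 3 + 7 = 18.

18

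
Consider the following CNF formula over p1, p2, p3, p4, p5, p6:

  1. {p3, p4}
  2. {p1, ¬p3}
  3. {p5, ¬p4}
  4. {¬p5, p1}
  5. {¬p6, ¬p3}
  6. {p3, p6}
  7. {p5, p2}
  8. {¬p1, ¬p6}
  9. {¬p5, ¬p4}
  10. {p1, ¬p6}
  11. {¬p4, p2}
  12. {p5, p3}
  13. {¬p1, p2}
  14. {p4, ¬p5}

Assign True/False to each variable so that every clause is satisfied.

p1 = T  p2 = T  p3 = T  p4 = F  p5 = F  p6 = F

Check each clause:
  1. {p4, p3} — p3 is true.
  2. {p1, ¬p3} — p1 is true.
  3. {¬p4, p5} — ¬p4 is true.
  4. {p1, ¬p5} — p1 is true.
  5. {¬p3, ¬p6} — ¬p6 is true.
  6. {p6, p3} — p3 is true.
  7. {p5, p2} — p2 is true.
  8. {¬p6, ¬p1} — ¬p6 is true.
  9. {¬p5, ¬p4} — ¬p5 is true.
  10. {¬p6, p1} — p1 is true.
  11. {¬p4, p2} — p2 is true.
  12. {p5, p3} — p3 is true.
  13. {¬p1, p2} — p2 is true.
  14. {p4, ¬p5} — ¬p5 is true.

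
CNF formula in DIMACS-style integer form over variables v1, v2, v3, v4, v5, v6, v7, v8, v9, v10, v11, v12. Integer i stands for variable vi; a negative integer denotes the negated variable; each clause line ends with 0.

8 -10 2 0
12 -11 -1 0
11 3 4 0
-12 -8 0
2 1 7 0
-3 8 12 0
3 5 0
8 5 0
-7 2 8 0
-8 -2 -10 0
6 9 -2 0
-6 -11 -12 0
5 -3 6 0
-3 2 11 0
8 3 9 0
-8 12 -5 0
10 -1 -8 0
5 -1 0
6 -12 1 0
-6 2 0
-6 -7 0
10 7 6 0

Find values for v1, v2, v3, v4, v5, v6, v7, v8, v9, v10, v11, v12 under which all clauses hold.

Pure literal: v9 appears only positively; assign v9 = True.
Try v1 = True.
  then v5 is forced to True.
Set v2 = True and propagate.
Branch on v3: take v3 = True.
The remaining clauses are satisfied by v4 = False, v6 = True, v7 = False, v8 = False, v10 = True, v11 = False, v12 = True.
Every clause has at least one true literal under this assignment.
Check each clause:
  1. (v8 | v2 | ~v10) — v2 is true.
  2. (v12 | ~v1 | ~v11) — v12 is true.
  3. (v4 | v11 | v3) — v3 is true.
  4. (~v12 | ~v8) — ~v8 is true.
  5. (v1 | v2 | v7) — v1 is true.
  6. (~v3 | v12 | v8) — v12 is true.
  7. (v3 | v5) — v3 is true.
  8. (v8 | v5) — v5 is true.
  9. (~v7 | v2 | v8) — ~v7 is true.
  10. (~v8 | ~v2 | ~v10) — ~v8 is true.
  11. (v6 | ~v2 | v9) — v9 is true.
  12. (~v11 | ~v6 | ~v12) — ~v11 is true.
  13. (v6 | ~v3 | v5) — v5 is true.
  14. (v2 | v11 | ~v3) — v2 is true.
  15. (v3 | v9 | v8) — v9 is true.
  16. (v12 | ~v5 | ~v8) — ~v8 is true.
  17. (~v8 | ~v1 | v10) — ~v8 is true.
  18. (v5 | ~v1) — v5 is true.
  19. (v1 | v6 | ~v12) — v1 is true.
  20. (v2 | ~v6) — v2 is true.
  21. (~v7 | ~v6) — ~v7 is true.
  22. (v10 | v6 | v7) — v10 is true.

v1=T, v2=T, v3=T, v4=F, v5=T, v6=T, v7=F, v8=F, v9=T, v10=T, v11=F, v12=T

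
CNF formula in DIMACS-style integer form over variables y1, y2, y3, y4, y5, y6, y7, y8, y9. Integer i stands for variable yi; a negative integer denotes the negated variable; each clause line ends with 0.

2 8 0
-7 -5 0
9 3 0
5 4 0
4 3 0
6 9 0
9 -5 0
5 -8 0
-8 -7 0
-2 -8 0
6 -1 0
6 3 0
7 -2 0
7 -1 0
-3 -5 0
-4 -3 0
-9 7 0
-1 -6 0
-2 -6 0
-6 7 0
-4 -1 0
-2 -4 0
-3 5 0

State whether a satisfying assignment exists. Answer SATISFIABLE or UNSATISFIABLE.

y3 = True:
  propagation gives y5=False; an empty clause results — contradiction.
y3 = False:
  propagation gives y9=True, y4=True, y6=True, y7=True; an empty clause results — contradiction.
Every branch closes, so no satisfying assignment exists.

UNSATISFIABLE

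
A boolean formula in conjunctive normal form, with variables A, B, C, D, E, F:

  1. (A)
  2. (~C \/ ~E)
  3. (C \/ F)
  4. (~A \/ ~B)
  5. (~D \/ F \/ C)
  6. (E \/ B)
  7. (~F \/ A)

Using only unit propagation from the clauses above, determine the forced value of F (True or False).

True

(A) is a unit clause: A = True.
From (~B \/ ~A) and A = True: B = False.
In (E \/ B), B is now false; E must hold, so E = True.
From (~C \/ ~E) and E = True: C = False.
In (C \/ F), C is now false; F must hold, so F = True.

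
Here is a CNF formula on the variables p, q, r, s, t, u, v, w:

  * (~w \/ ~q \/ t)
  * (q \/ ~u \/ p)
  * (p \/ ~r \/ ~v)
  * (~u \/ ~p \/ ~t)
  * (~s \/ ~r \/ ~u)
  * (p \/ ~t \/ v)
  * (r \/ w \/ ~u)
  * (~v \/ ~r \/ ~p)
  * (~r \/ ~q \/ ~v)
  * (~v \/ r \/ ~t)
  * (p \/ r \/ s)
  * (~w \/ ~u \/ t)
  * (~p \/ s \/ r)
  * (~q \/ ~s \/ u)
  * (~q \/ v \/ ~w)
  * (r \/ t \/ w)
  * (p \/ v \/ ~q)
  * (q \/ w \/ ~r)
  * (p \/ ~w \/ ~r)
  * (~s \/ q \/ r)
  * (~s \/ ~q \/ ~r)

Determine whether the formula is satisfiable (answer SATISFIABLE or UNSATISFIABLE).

Try p = True.
Try q = False.
For the remaining variables, r = True, s = False, t = False, u = False, v = False, w = True works.
So p=T  q=F  r=T  s=F  t=F  u=F  v=F  w=T is a satisfying assignment.

SATISFIABLE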